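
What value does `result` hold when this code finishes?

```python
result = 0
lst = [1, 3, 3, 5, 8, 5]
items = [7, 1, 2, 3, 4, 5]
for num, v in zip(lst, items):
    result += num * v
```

Let's trace through this code step by step.

Initialize: result = 0
Initialize: lst = [1, 3, 3, 5, 8, 5]
Initialize: items = [7, 1, 2, 3, 4, 5]
Entering loop: for num, v in zip(lst, items):

After execution: result = 88
88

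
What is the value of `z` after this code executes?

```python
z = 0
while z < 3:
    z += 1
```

Let's trace through this code step by step.

Initialize: z = 0
Entering loop: while z < 3:

After execution: z = 3
3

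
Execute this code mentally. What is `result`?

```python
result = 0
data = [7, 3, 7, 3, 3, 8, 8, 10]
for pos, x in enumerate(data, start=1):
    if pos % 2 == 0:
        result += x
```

Let's trace through this code step by step.

Initialize: result = 0
Initialize: data = [7, 3, 7, 3, 3, 8, 8, 10]
Entering loop: for pos, x in enumerate(data, start=1):

After execution: result = 24
24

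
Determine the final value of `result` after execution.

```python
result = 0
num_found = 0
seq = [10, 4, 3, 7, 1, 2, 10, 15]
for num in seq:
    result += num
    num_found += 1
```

Let's trace through this code step by step.

Initialize: result = 0
Initialize: num_found = 0
Initialize: seq = [10, 4, 3, 7, 1, 2, 10, 15]
Entering loop: for num in seq:

After execution: result = 52
52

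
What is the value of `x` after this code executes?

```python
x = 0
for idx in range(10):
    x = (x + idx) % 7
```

Let's trace through this code step by step.

Initialize: x = 0
Entering loop: for idx in range(10):

After execution: x = 3
3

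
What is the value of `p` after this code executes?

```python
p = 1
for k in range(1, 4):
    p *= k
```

Let's trace through this code step by step.

Initialize: p = 1
Entering loop: for k in range(1, 4):

After execution: p = 6
6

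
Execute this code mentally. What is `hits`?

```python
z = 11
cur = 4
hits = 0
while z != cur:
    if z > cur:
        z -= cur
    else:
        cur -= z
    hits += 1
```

Let's trace through this code step by step.

Initialize: z = 11
Initialize: cur = 4
Initialize: hits = 0
Entering loop: while z != cur:

After execution: hits = 5
5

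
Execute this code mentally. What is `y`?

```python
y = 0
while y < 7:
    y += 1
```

Let's trace through this code step by step.

Initialize: y = 0
Entering loop: while y < 7:

After execution: y = 7
7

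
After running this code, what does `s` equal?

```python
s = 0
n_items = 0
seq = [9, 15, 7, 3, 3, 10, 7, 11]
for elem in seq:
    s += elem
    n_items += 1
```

Let's trace through this code step by step.

Initialize: s = 0
Initialize: n_items = 0
Initialize: seq = [9, 15, 7, 3, 3, 10, 7, 11]
Entering loop: for elem in seq:

After execution: s = 65
65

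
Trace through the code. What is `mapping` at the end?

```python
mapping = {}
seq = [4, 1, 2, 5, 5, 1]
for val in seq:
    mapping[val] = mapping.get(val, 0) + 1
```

Let's trace through this code step by step.

Initialize: mapping = {}
Initialize: seq = [4, 1, 2, 5, 5, 1]
Entering loop: for val in seq:

After execution: mapping = {4: 1, 1: 2, 2: 1, 5: 2}
{4: 1, 1: 2, 2: 1, 5: 2}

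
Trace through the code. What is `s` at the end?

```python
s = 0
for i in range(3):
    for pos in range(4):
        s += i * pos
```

Let's trace through this code step by step.

Initialize: s = 0
Entering loop: for i in range(3):

After execution: s = 18
18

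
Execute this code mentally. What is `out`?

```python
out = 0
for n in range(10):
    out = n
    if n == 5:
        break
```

Let's trace through this code step by step.

Initialize: out = 0
Entering loop: for n in range(10):

After execution: out = 5
5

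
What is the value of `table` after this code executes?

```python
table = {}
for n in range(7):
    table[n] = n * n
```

Let's trace through this code step by step.

Initialize: table = {}
Entering loop: for n in range(7):

After execution: table = {0: 0, 1: 1, 2: 4, 3: 9, 4: 16, 5: 25, 6: 36}
{0: 0, 1: 1, 2: 4, 3: 9, 4: 16, 5: 25, 6: 36}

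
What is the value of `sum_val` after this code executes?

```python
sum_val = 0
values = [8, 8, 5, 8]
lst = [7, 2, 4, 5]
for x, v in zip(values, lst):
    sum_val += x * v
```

Let's trace through this code step by step.

Initialize: sum_val = 0
Initialize: values = [8, 8, 5, 8]
Initialize: lst = [7, 2, 4, 5]
Entering loop: for x, v in zip(values, lst):

After execution: sum_val = 132
132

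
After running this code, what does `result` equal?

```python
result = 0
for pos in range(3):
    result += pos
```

Let's trace through this code step by step.

Initialize: result = 0
Entering loop: for pos in range(3):

After execution: result = 3
3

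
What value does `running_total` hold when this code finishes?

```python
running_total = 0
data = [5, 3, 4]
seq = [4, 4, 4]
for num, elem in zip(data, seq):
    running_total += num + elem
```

Let's trace through this code step by step.

Initialize: running_total = 0
Initialize: data = [5, 3, 4]
Initialize: seq = [4, 4, 4]
Entering loop: for num, elem in zip(data, seq):

After execution: running_total = 24
24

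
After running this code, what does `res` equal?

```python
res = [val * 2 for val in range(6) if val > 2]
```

Let's trace through this code step by step.

Initialize: res = [val * 2 for val in range(6) if val > 2]

After execution: res = [6, 8, 10]
[6, 8, 10]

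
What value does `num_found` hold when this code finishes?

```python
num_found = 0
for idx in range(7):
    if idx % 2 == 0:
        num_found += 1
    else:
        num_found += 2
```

Let's trace through this code step by step.

Initialize: num_found = 0
Entering loop: for idx in range(7):

After execution: num_found = 10
10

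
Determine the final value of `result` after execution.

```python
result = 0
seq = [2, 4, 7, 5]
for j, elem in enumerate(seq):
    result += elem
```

Let's trace through this code step by step.

Initialize: result = 0
Initialize: seq = [2, 4, 7, 5]
Entering loop: for j, elem in enumerate(seq):

After execution: result = 18
18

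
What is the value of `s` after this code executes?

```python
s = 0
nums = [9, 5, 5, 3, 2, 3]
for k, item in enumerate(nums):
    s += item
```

Let's trace through this code step by step.

Initialize: s = 0
Initialize: nums = [9, 5, 5, 3, 2, 3]
Entering loop: for k, item in enumerate(nums):

After execution: s = 27
27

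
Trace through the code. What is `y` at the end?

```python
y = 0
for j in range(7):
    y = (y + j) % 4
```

Let's trace through this code step by step.

Initialize: y = 0
Entering loop: for j in range(7):

After execution: y = 1
1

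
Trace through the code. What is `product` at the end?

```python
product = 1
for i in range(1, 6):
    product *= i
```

Let's trace through this code step by step.

Initialize: product = 1
Entering loop: for i in range(1, 6):

After execution: product = 120
120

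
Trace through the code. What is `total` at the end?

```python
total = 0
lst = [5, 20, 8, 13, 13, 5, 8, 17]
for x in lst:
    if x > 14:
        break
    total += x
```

Let's trace through this code step by step.

Initialize: total = 0
Initialize: lst = [5, 20, 8, 13, 13, 5, 8, 17]
Entering loop: for x in lst:

After execution: total = 5
5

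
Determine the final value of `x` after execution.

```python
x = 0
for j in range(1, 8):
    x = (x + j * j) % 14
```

Let's trace through this code step by step.

Initialize: x = 0
Entering loop: for j in range(1, 8):

After execution: x = 0
0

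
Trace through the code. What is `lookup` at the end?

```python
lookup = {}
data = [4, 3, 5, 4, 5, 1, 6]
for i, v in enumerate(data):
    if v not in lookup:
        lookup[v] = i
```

Let's trace through this code step by step.

Initialize: lookup = {}
Initialize: data = [4, 3, 5, 4, 5, 1, 6]
Entering loop: for i, v in enumerate(data):

After execution: lookup = {4: 0, 3: 1, 5: 2, 1: 5, 6: 6}
{4: 0, 3: 1, 5: 2, 1: 5, 6: 6}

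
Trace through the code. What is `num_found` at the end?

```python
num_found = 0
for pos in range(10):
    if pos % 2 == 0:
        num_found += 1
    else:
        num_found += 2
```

Let's trace through this code step by step.

Initialize: num_found = 0
Entering loop: for pos in range(10):

After execution: num_found = 15
15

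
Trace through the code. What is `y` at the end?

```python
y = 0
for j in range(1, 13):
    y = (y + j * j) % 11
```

Let's trace through this code step by step.

Initialize: y = 0
Entering loop: for j in range(1, 13):

After execution: y = 1
1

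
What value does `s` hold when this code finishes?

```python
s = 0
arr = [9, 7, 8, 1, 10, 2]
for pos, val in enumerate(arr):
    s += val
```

Let's trace through this code step by step.

Initialize: s = 0
Initialize: arr = [9, 7, 8, 1, 10, 2]
Entering loop: for pos, val in enumerate(arr):

After execution: s = 37
37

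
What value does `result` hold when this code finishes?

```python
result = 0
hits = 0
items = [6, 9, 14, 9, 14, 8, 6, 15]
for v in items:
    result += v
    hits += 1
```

Let's trace through this code step by step.

Initialize: result = 0
Initialize: hits = 0
Initialize: items = [6, 9, 14, 9, 14, 8, 6, 15]
Entering loop: for v in items:

After execution: result = 81
81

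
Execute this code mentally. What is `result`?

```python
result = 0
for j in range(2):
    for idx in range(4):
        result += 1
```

Let's trace through this code step by step.

Initialize: result = 0
Entering loop: for j in range(2):

After execution: result = 8
8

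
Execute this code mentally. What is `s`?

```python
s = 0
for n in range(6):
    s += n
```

Let's trace through this code step by step.

Initialize: s = 0
Entering loop: for n in range(6):

After execution: s = 15
15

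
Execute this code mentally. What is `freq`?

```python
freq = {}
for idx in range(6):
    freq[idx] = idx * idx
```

Let's trace through this code step by step.

Initialize: freq = {}
Entering loop: for idx in range(6):

After execution: freq = {0: 0, 1: 1, 2: 4, 3: 9, 4: 16, 5: 25}
{0: 0, 1: 1, 2: 4, 3: 9, 4: 16, 5: 25}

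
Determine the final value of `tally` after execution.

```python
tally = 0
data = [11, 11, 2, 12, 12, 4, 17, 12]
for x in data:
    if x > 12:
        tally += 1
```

Let's trace through this code step by step.

Initialize: tally = 0
Initialize: data = [11, 11, 2, 12, 12, 4, 17, 12]
Entering loop: for x in data:

After execution: tally = 1
1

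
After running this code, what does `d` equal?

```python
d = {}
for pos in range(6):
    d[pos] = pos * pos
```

Let's trace through this code step by step.

Initialize: d = {}
Entering loop: for pos in range(6):

After execution: d = {0: 0, 1: 1, 2: 4, 3: 9, 4: 16, 5: 25}
{0: 0, 1: 1, 2: 4, 3: 9, 4: 16, 5: 25}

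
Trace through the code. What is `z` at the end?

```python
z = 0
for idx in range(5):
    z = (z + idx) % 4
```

Let's trace through this code step by step.

Initialize: z = 0
Entering loop: for idx in range(5):

After execution: z = 2
2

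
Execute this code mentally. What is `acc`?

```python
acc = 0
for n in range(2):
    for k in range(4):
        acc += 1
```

Let's trace through this code step by step.

Initialize: acc = 0
Entering loop: for n in range(2):

After execution: acc = 8
8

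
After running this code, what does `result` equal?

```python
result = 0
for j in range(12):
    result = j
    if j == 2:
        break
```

Let's trace through this code step by step.

Initialize: result = 0
Entering loop: for j in range(12):

After execution: result = 2
2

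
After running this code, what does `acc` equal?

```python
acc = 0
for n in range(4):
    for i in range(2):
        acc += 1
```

Let's trace through this code step by step.

Initialize: acc = 0
Entering loop: for n in range(4):

After execution: acc = 8
8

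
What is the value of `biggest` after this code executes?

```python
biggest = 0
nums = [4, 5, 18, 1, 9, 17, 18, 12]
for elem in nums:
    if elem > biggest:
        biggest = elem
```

Let's trace through this code step by step.

Initialize: biggest = 0
Initialize: nums = [4, 5, 18, 1, 9, 17, 18, 12]
Entering loop: for elem in nums:

After execution: biggest = 18
18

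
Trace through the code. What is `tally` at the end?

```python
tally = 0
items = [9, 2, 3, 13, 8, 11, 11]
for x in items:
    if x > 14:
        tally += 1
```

Let's trace through this code step by step.

Initialize: tally = 0
Initialize: items = [9, 2, 3, 13, 8, 11, 11]
Entering loop: for x in items:

After execution: tally = 0
0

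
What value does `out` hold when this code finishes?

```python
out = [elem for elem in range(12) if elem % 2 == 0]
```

Let's trace through this code step by step.

Initialize: out = [elem for elem in range(12) if elem % 2 == 0]

After execution: out = [0, 2, 4, 6, 8, 10]
[0, 2, 4, 6, 8, 10]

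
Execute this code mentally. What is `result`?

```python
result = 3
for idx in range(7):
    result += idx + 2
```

Let's trace through this code step by step.

Initialize: result = 3
Entering loop: for idx in range(7):

After execution: result = 38
38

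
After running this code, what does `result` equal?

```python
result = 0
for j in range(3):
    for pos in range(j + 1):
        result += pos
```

Let's trace through this code step by step.

Initialize: result = 0
Entering loop: for j in range(3):

After execution: result = 4
4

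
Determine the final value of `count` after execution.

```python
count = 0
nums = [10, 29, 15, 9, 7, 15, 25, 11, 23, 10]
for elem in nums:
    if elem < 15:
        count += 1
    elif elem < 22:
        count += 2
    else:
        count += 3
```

Let's trace through this code step by step.

Initialize: count = 0
Initialize: nums = [10, 29, 15, 9, 7, 15, 25, 11, 23, 10]
Entering loop: for elem in nums:

After execution: count = 18
18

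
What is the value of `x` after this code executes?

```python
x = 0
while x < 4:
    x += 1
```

Let's trace through this code step by step.

Initialize: x = 0
Entering loop: while x < 4:

After execution: x = 4
4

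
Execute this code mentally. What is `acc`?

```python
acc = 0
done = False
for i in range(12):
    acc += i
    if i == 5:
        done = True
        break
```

Let's trace through this code step by step.

Initialize: acc = 0
Initialize: done = False
Entering loop: for i in range(12):

After execution: acc = 15
15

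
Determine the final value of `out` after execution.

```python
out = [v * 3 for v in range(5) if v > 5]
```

Let's trace through this code step by step.

Initialize: out = [v * 3 for v in range(5) if v > 5]

After execution: out = []
[]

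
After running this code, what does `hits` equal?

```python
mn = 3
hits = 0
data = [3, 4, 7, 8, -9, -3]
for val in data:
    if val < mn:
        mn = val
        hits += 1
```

Let's trace through this code step by step.

Initialize: mn = 3
Initialize: hits = 0
Initialize: data = [3, 4, 7, 8, -9, -3]
Entering loop: for val in data:

After execution: hits = 1
1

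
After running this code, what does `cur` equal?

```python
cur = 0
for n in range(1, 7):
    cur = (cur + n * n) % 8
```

Let's trace through this code step by step.

Initialize: cur = 0
Entering loop: for n in range(1, 7):

After execution: cur = 3
3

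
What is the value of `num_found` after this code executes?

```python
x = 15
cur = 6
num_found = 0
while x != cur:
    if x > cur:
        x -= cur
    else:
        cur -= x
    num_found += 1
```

Let's trace through this code step by step.

Initialize: x = 15
Initialize: cur = 6
Initialize: num_found = 0
Entering loop: while x != cur:

After execution: num_found = 3
3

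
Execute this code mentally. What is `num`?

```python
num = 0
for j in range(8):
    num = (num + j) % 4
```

Let's trace through this code step by step.

Initialize: num = 0
Entering loop: for j in range(8):

After execution: num = 0
0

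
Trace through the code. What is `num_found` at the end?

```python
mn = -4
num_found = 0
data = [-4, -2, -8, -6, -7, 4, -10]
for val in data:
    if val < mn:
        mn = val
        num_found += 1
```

Let's trace through this code step by step.

Initialize: mn = -4
Initialize: num_found = 0
Initialize: data = [-4, -2, -8, -6, -7, 4, -10]
Entering loop: for val in data:

After execution: num_found = 2
2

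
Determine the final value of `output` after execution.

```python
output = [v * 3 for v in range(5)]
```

Let's trace through this code step by step.

Initialize: output = [v * 3 for v in range(5)]

After execution: output = [0, 3, 6, 9, 12]
[0, 3, 6, 9, 12]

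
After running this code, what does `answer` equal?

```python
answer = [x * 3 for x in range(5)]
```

Let's trace through this code step by step.

Initialize: answer = [x * 3 for x in range(5)]

After execution: answer = [0, 3, 6, 9, 12]
[0, 3, 6, 9, 12]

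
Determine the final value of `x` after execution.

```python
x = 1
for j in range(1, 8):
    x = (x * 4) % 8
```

Let's trace through this code step by step.

Initialize: x = 1
Entering loop: for j in range(1, 8):

After execution: x = 0
0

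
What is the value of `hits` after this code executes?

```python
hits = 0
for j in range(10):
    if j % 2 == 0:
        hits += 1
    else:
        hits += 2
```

Let's trace through this code step by step.

Initialize: hits = 0
Entering loop: for j in range(10):

After execution: hits = 15
15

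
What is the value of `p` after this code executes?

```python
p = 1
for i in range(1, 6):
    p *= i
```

Let's trace through this code step by step.

Initialize: p = 1
Entering loop: for i in range(1, 6):

After execution: p = 120
120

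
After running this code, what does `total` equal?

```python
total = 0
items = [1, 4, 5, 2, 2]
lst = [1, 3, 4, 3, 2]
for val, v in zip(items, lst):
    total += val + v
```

Let's trace through this code step by step.

Initialize: total = 0
Initialize: items = [1, 4, 5, 2, 2]
Initialize: lst = [1, 3, 4, 3, 2]
Entering loop: for val, v in zip(items, lst):

After execution: total = 27
27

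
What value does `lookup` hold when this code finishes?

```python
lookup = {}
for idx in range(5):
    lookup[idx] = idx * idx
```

Let's trace through this code step by step.

Initialize: lookup = {}
Entering loop: for idx in range(5):

After execution: lookup = {0: 0, 1: 1, 2: 4, 3: 9, 4: 16}
{0: 0, 1: 1, 2: 4, 3: 9, 4: 16}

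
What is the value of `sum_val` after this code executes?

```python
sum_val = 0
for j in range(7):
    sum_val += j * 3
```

Let's trace through this code step by step.

Initialize: sum_val = 0
Entering loop: for j in range(7):

After execution: sum_val = 63
63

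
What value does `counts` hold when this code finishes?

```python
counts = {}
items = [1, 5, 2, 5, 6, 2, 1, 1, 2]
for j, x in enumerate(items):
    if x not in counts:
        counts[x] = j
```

Let's trace through this code step by step.

Initialize: counts = {}
Initialize: items = [1, 5, 2, 5, 6, 2, 1, 1, 2]
Entering loop: for j, x in enumerate(items):

After execution: counts = {1: 0, 5: 1, 2: 2, 6: 4}
{1: 0, 5: 1, 2: 2, 6: 4}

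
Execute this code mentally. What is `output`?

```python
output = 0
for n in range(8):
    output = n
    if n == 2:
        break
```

Let's trace through this code step by step.

Initialize: output = 0
Entering loop: for n in range(8):

After execution: output = 2
2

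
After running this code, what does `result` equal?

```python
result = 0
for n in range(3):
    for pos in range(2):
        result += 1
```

Let's trace through this code step by step.

Initialize: result = 0
Entering loop: for n in range(3):

After execution: result = 6
6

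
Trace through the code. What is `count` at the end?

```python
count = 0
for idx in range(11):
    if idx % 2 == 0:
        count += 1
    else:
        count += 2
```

Let's trace through this code step by step.

Initialize: count = 0
Entering loop: for idx in range(11):

After execution: count = 16
16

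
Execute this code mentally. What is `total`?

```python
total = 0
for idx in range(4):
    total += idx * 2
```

Let's trace through this code step by step.

Initialize: total = 0
Entering loop: for idx in range(4):

After execution: total = 12
12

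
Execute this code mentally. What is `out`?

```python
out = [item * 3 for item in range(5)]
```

Let's trace through this code step by step.

Initialize: out = [item * 3 for item in range(5)]

After execution: out = [0, 3, 6, 9, 12]
[0, 3, 6, 9, 12]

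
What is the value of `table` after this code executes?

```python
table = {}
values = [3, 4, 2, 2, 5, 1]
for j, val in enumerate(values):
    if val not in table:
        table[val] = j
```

Let's trace through this code step by step.

Initialize: table = {}
Initialize: values = [3, 4, 2, 2, 5, 1]
Entering loop: for j, val in enumerate(values):

After execution: table = {3: 0, 4: 1, 2: 2, 5: 4, 1: 5}
{3: 0, 4: 1, 2: 2, 5: 4, 1: 5}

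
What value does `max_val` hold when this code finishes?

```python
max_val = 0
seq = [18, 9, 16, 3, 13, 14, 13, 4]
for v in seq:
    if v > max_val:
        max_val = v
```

Let's trace through this code step by step.

Initialize: max_val = 0
Initialize: seq = [18, 9, 16, 3, 13, 14, 13, 4]
Entering loop: for v in seq:

After execution: max_val = 18
18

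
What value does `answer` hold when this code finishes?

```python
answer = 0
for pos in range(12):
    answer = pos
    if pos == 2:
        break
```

Let's trace through this code step by step.

Initialize: answer = 0
Entering loop: for pos in range(12):

After execution: answer = 2
2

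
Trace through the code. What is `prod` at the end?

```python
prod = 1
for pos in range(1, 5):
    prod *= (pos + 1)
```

Let's trace through this code step by step.

Initialize: prod = 1
Entering loop: for pos in range(1, 5):

After execution: prod = 120
120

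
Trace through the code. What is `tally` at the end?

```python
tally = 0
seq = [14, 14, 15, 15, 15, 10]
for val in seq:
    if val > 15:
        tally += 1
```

Let's trace through this code step by step.

Initialize: tally = 0
Initialize: seq = [14, 14, 15, 15, 15, 10]
Entering loop: for val in seq:

After execution: tally = 0
0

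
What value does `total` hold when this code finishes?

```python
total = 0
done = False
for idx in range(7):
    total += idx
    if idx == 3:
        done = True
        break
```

Let's trace through this code step by step.

Initialize: total = 0
Initialize: done = False
Entering loop: for idx in range(7):

After execution: total = 6
6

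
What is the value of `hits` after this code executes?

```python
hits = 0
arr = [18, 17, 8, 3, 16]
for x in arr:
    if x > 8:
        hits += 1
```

Let's trace through this code step by step.

Initialize: hits = 0
Initialize: arr = [18, 17, 8, 3, 16]
Entering loop: for x in arr:

After execution: hits = 3
3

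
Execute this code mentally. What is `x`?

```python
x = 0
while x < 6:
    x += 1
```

Let's trace through this code step by step.

Initialize: x = 0
Entering loop: while x < 6:

After execution: x = 6
6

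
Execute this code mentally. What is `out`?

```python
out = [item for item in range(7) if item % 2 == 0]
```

Let's trace through this code step by step.

Initialize: out = [item for item in range(7) if item % 2 == 0]

After execution: out = [0, 2, 4, 6]
[0, 2, 4, 6]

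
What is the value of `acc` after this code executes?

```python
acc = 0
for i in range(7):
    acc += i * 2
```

Let's trace through this code step by step.

Initialize: acc = 0
Entering loop: for i in range(7):

After execution: acc = 42
42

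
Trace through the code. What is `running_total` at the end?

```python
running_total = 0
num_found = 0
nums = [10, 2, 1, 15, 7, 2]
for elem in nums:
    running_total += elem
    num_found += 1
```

Let's trace through this code step by step.

Initialize: running_total = 0
Initialize: num_found = 0
Initialize: nums = [10, 2, 1, 15, 7, 2]
Entering loop: for elem in nums:

After execution: running_total = 37
37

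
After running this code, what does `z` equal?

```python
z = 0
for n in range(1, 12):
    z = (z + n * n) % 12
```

Let's trace through this code step by step.

Initialize: z = 0
Entering loop: for n in range(1, 12):

After execution: z = 2
2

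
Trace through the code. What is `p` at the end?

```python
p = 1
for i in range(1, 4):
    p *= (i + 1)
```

Let's trace through this code step by step.

Initialize: p = 1
Entering loop: for i in range(1, 4):

After execution: p = 24
24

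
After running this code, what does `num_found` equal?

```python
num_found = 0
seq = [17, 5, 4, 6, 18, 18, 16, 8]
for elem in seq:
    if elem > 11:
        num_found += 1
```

Let's trace through this code step by step.

Initialize: num_found = 0
Initialize: seq = [17, 5, 4, 6, 18, 18, 16, 8]
Entering loop: for elem in seq:

After execution: num_found = 4
4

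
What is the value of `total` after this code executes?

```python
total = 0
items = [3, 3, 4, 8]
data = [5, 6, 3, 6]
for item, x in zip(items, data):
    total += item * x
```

Let's trace through this code step by step.

Initialize: total = 0
Initialize: items = [3, 3, 4, 8]
Initialize: data = [5, 6, 3, 6]
Entering loop: for item, x in zip(items, data):

After execution: total = 93
93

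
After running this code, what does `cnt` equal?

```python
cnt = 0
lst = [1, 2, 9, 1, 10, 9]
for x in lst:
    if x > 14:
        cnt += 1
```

Let's trace through this code step by step.

Initialize: cnt = 0
Initialize: lst = [1, 2, 9, 1, 10, 9]
Entering loop: for x in lst:

After execution: cnt = 0
0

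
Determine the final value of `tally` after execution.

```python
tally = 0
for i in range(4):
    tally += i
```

Let's trace through this code step by step.

Initialize: tally = 0
Entering loop: for i in range(4):

After execution: tally = 6
6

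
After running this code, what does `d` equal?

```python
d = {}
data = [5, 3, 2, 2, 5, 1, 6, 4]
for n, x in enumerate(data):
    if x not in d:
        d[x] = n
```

Let's trace through this code step by step.

Initialize: d = {}
Initialize: data = [5, 3, 2, 2, 5, 1, 6, 4]
Entering loop: for n, x in enumerate(data):

After execution: d = {5: 0, 3: 1, 2: 2, 1: 5, 6: 6, 4: 7}
{5: 0, 3: 1, 2: 2, 1: 5, 6: 6, 4: 7}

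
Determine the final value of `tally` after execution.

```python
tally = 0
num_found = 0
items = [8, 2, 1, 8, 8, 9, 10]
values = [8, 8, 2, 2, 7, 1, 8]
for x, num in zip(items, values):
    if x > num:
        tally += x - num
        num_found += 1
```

Let's trace through this code step by step.

Initialize: tally = 0
Initialize: num_found = 0
Initialize: items = [8, 2, 1, 8, 8, 9, 10]
Initialize: values = [8, 8, 2, 2, 7, 1, 8]
Entering loop: for x, num in zip(items, values):

After execution: tally = 17
17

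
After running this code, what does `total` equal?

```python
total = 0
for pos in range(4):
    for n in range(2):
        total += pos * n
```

Let's trace through this code step by step.

Initialize: total = 0
Entering loop: for pos in range(4):

After execution: total = 6
6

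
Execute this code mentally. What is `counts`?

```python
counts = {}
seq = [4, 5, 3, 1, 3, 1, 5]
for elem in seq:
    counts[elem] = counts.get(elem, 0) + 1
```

Let's trace through this code step by step.

Initialize: counts = {}
Initialize: seq = [4, 5, 3, 1, 3, 1, 5]
Entering loop: for elem in seq:

After execution: counts = {4: 1, 5: 2, 3: 2, 1: 2}
{4: 1, 5: 2, 3: 2, 1: 2}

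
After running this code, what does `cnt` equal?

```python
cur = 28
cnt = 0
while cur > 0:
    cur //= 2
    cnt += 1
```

Let's trace through this code step by step.

Initialize: cur = 28
Initialize: cnt = 0
Entering loop: while cur > 0:

After execution: cnt = 5
5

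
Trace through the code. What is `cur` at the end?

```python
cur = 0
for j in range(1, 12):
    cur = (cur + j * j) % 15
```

Let's trace through this code step by step.

Initialize: cur = 0
Entering loop: for j in range(1, 12):

After execution: cur = 11
11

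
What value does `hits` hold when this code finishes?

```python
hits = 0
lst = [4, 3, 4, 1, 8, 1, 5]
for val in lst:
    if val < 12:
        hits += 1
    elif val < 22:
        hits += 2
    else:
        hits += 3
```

Let's trace through this code step by step.

Initialize: hits = 0
Initialize: lst = [4, 3, 4, 1, 8, 1, 5]
Entering loop: for val in lst:

After execution: hits = 7
7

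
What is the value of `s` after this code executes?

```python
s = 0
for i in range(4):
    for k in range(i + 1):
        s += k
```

Let's trace through this code step by step.

Initialize: s = 0
Entering loop: for i in range(4):

After execution: s = 10
10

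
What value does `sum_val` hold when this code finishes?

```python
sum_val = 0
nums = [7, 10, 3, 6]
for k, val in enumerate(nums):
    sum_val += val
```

Let's trace through this code step by step.

Initialize: sum_val = 0
Initialize: nums = [7, 10, 3, 6]
Entering loop: for k, val in enumerate(nums):

After execution: sum_val = 26
26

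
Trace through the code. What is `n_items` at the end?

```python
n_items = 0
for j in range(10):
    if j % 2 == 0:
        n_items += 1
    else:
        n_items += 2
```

Let's trace through this code step by step.

Initialize: n_items = 0
Entering loop: for j in range(10):

After execution: n_items = 15
15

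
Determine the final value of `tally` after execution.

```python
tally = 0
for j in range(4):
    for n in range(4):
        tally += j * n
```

Let's trace through this code step by step.

Initialize: tally = 0
Entering loop: for j in range(4):

After execution: tally = 36
36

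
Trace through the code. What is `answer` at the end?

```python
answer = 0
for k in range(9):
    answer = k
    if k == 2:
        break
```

Let's trace through this code step by step.

Initialize: answer = 0
Entering loop: for k in range(9):

After execution: answer = 2
2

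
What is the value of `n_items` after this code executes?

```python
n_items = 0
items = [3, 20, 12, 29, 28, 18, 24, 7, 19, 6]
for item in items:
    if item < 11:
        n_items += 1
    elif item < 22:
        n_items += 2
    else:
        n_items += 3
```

Let's trace through this code step by step.

Initialize: n_items = 0
Initialize: items = [3, 20, 12, 29, 28, 18, 24, 7, 19, 6]
Entering loop: for item in items:

After execution: n_items = 20
20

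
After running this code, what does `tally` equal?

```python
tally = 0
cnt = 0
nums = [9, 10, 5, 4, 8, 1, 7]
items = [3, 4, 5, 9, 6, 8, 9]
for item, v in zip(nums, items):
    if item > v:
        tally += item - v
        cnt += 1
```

Let's trace through this code step by step.

Initialize: tally = 0
Initialize: cnt = 0
Initialize: nums = [9, 10, 5, 4, 8, 1, 7]
Initialize: items = [3, 4, 5, 9, 6, 8, 9]
Entering loop: for item, v in zip(nums, items):

After execution: tally = 14
14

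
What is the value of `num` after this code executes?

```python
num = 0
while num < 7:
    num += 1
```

Let's trace through this code step by step.

Initialize: num = 0
Entering loop: while num < 7:

After execution: num = 7
7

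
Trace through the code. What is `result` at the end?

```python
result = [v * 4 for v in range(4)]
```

Let's trace through this code step by step.

Initialize: result = [v * 4 for v in range(4)]

After execution: result = [0, 4, 8, 12]
[0, 4, 8, 12]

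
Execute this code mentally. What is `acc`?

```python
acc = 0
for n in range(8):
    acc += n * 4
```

Let's trace through this code step by step.

Initialize: acc = 0
Entering loop: for n in range(8):

After execution: acc = 112
112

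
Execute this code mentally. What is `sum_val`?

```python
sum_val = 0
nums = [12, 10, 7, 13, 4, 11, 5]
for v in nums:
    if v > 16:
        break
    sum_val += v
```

Let's trace through this code step by step.

Initialize: sum_val = 0
Initialize: nums = [12, 10, 7, 13, 4, 11, 5]
Entering loop: for v in nums:

After execution: sum_val = 62
62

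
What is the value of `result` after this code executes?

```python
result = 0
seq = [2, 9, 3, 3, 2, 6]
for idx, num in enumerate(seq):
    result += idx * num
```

Let's trace through this code step by step.

Initialize: result = 0
Initialize: seq = [2, 9, 3, 3, 2, 6]
Entering loop: for idx, num in enumerate(seq):

After execution: result = 62
62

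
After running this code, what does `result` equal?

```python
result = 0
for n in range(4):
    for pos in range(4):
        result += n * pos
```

Let's trace through this code step by step.

Initialize: result = 0
Entering loop: for n in range(4):

After execution: result = 36
36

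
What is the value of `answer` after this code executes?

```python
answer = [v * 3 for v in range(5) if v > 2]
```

Let's trace through this code step by step.

Initialize: answer = [v * 3 for v in range(5) if v > 2]

After execution: answer = [9, 12]
[9, 12]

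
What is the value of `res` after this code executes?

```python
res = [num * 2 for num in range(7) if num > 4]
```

Let's trace through this code step by step.

Initialize: res = [num * 2 for num in range(7) if num > 4]

After execution: res = [10, 12]
[10, 12]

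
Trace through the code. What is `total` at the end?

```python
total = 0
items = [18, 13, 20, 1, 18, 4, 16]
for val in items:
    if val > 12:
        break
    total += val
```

Let's trace through this code step by step.

Initialize: total = 0
Initialize: items = [18, 13, 20, 1, 18, 4, 16]
Entering loop: for val in items:

After execution: total = 0
0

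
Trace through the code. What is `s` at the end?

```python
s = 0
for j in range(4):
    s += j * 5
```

Let's trace through this code step by step.

Initialize: s = 0
Entering loop: for j in range(4):

After execution: s = 30
30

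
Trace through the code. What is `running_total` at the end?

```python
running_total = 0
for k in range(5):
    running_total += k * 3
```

Let's trace through this code step by step.

Initialize: running_total = 0
Entering loop: for k in range(5):

After execution: running_total = 30
30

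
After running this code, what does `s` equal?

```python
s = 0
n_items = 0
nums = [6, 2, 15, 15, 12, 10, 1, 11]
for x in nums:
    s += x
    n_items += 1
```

Let's trace through this code step by step.

Initialize: s = 0
Initialize: n_items = 0
Initialize: nums = [6, 2, 15, 15, 12, 10, 1, 11]
Entering loop: for x in nums:

After execution: s = 72
72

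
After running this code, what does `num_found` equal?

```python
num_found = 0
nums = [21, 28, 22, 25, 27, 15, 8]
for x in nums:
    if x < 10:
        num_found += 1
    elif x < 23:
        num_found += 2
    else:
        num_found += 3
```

Let's trace through this code step by step.

Initialize: num_found = 0
Initialize: nums = [21, 28, 22, 25, 27, 15, 8]
Entering loop: for x in nums:

After execution: num_found = 16
16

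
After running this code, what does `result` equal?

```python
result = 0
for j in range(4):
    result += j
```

Let's trace through this code step by step.

Initialize: result = 0
Entering loop: for j in range(4):

After execution: result = 6
6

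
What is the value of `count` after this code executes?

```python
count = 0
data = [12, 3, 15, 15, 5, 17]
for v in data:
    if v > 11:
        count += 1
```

Let's trace through this code step by step.

Initialize: count = 0
Initialize: data = [12, 3, 15, 15, 5, 17]
Entering loop: for v in data:

After execution: count = 4
4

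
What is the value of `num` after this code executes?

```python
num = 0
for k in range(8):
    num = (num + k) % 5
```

Let's trace through this code step by step.

Initialize: num = 0
Entering loop: for k in range(8):

After execution: num = 3
3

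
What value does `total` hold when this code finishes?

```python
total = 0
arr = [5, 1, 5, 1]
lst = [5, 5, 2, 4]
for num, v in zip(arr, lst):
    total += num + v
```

Let's trace through this code step by step.

Initialize: total = 0
Initialize: arr = [5, 1, 5, 1]
Initialize: lst = [5, 5, 2, 4]
Entering loop: for num, v in zip(arr, lst):

After execution: total = 28
28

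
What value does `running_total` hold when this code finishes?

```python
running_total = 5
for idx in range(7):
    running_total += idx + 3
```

Let's trace through this code step by step.

Initialize: running_total = 5
Entering loop: for idx in range(7):

After execution: running_total = 47
47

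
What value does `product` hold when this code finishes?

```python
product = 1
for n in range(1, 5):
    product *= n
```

Let's trace through this code step by step.

Initialize: product = 1
Entering loop: for n in range(1, 5):

After execution: product = 24
24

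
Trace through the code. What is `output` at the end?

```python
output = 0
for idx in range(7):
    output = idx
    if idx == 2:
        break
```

Let's trace through this code step by step.

Initialize: output = 0
Entering loop: for idx in range(7):

After execution: output = 2
2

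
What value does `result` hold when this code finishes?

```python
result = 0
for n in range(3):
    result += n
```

Let's trace through this code step by step.

Initialize: result = 0
Entering loop: for n in range(3):

After execution: result = 3
3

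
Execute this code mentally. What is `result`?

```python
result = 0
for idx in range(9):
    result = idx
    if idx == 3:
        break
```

Let's trace through this code step by step.

Initialize: result = 0
Entering loop: for idx in range(9):

After execution: result = 3
3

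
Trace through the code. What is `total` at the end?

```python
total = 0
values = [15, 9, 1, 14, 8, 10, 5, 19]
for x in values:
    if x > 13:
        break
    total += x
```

Let's trace through this code step by step.

Initialize: total = 0
Initialize: values = [15, 9, 1, 14, 8, 10, 5, 19]
Entering loop: for x in values:

After execution: total = 0
0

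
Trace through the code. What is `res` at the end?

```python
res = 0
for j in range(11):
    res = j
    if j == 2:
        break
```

Let's trace through this code step by step.

Initialize: res = 0
Entering loop: for j in range(11):

After execution: res = 2
2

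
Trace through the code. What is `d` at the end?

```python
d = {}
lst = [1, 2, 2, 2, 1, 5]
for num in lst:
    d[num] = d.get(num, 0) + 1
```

Let's trace through this code step by step.

Initialize: d = {}
Initialize: lst = [1, 2, 2, 2, 1, 5]
Entering loop: for num in lst:

After execution: d = {1: 2, 2: 3, 5: 1}
{1: 2, 2: 3, 5: 1}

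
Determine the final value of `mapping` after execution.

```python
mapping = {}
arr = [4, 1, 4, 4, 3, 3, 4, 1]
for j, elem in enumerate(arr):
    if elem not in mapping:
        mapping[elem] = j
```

Let's trace through this code step by step.

Initialize: mapping = {}
Initialize: arr = [4, 1, 4, 4, 3, 3, 4, 1]
Entering loop: for j, elem in enumerate(arr):

After execution: mapping = {4: 0, 1: 1, 3: 4}
{4: 0, 1: 1, 3: 4}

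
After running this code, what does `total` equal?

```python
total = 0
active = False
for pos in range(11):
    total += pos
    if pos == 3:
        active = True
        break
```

Let's trace through this code step by step.

Initialize: total = 0
Initialize: active = False
Entering loop: for pos in range(11):

After execution: total = 6
6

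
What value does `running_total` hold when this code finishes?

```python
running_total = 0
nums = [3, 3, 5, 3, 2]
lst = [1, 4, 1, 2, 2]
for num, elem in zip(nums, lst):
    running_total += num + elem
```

Let's trace through this code step by step.

Initialize: running_total = 0
Initialize: nums = [3, 3, 5, 3, 2]
Initialize: lst = [1, 4, 1, 2, 2]
Entering loop: for num, elem in zip(nums, lst):

After execution: running_total = 26
26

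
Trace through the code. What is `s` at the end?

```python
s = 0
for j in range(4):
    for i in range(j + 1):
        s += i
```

Let's trace through this code step by step.

Initialize: s = 0
Entering loop: for j in range(4):

After execution: s = 10
10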